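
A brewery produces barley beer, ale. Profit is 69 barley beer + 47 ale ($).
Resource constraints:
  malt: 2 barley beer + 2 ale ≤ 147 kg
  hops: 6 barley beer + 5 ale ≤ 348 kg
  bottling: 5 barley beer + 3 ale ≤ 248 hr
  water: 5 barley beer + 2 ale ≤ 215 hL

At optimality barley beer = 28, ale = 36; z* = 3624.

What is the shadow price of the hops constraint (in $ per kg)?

Check each constraint at x*: malt 128/147 (slack 19); hops 348/348 (tight); bottling 248/248 (tight); water 212/215 (slack 3).
Slack constraints have shadow price 0 (complementary slackness).
From A_Bᵀ y = c: 6·y_hops + 5·y_bottling = 69; 5·y_hops + 3·y_bottling = 47.
Solving: y_hops = 4, y_bottling = 9.
Shadow price of hops = 4.

4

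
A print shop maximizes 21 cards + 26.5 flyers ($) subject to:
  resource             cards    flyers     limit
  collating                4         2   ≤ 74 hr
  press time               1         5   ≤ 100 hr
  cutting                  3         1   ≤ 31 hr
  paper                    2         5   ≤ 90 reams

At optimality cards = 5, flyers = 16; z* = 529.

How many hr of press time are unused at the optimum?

15

press time used = 1·5 + 5·16 = 85; slack = 100 − 85 = 15.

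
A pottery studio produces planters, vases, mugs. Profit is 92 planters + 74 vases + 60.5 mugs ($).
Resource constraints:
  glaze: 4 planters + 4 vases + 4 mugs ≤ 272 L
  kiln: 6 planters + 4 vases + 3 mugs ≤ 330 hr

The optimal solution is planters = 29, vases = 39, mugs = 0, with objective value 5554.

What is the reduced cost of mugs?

At the optimum: glaze uses 272 of 272 (binding); kiln uses 330 of 330 (binding).
Dual feasibility on the basic columns requires 4·y_glaze + 6·y_kiln = 92, 4·y_glaze + 4·y_kiln = 74.
→ y_glaze = 9.5 and y_kiln = 9.
Reduced cost of mugs: c₃ − yᵀa₃ = 60.5 − (9.5·4 + 9·3) = 60.5 − 65 = -4.5.

-4.5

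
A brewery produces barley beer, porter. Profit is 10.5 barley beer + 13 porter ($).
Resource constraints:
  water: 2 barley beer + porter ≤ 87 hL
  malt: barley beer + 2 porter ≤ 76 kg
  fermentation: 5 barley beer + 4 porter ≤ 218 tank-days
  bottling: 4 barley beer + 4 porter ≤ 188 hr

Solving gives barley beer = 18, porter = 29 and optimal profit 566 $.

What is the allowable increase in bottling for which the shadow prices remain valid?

8

Binding constraints: malt, bottling. The basis is B = [[1,2],[4,4]] with det -4.
Per unit increase in bottling, x* moves by d = (0.5, -0.25).
The basis stays optimal until fermentation becomes binding; allowable increase = 8 hr.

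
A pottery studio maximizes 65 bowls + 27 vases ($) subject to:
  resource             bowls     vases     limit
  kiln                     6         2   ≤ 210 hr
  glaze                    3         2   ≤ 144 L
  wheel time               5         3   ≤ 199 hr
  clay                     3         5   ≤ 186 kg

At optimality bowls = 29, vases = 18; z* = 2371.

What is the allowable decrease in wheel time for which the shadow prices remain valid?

24

Binding constraints: kiln, wheel time. The basis is B = [[6,2],[5,3]] with det 8.
Per unit decrease in wheel time, x* moves by d = (0.25, -0.75).
The basis stays optimal until vases reaches 0; allowable decrease = 24 hr.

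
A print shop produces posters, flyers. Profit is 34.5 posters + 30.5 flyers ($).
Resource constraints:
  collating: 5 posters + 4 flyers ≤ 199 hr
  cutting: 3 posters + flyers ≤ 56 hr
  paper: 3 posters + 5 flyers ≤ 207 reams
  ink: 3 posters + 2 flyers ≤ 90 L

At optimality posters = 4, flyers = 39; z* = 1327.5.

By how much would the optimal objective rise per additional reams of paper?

2.5

Check each constraint at x*: collating 176/199 (slack 23); cutting 51/56 (slack 5); paper 207/207 (tight); ink 90/90 (tight).
Since collating, cutting are not tight, their duals are 0.
The binding rows give the dual system: 3·y_paper + 3·y_ink = 34.5 and 5·y_paper + 2·y_ink = 30.5.
→ y_paper = 2.5 and y_ink = 9.
Shadow price of paper = 2.5.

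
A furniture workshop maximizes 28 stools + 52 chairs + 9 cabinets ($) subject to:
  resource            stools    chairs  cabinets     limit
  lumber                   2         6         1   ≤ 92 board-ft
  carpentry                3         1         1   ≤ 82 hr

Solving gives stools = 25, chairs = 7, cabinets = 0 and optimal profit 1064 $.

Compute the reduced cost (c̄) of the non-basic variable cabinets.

At the optimum: lumber uses 92 of 92 (binding); carpentry uses 82 of 82 (binding).
From A_Bᵀ y = c: 2·y_lumber + 3·y_carpentry = 28; 6·y_lumber + 1·y_carpentry = 52.
Solving: y_lumber = 8, y_carpentry = 4.
Reduced cost of cabinets: c₃ − yᵀa₃ = 9 − (8·1 + 4·1) = 9 − 12 = -3.

-3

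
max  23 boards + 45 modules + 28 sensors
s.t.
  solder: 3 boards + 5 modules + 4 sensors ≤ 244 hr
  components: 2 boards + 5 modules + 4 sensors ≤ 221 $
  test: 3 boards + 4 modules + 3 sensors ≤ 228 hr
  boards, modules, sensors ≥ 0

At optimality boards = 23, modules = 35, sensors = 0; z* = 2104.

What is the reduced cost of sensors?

-8

At the optimum: solder uses 244 of 244 (binding); components uses 221 of 221 (binding); test uses 209 of 228 (slack = 19).
Slack constraints have shadow price 0 (complementary slackness).
From A_Bᵀ y = c: 3·y_solder + 2·y_components = 23; 5·y_solder + 5·y_components = 45.
→ y_solder = 5 and y_components = 4.
Reduced cost of sensors: c₃ − yᵀa₃ = 28 − (5·4 + 4·4) = 28 − 36 = -8.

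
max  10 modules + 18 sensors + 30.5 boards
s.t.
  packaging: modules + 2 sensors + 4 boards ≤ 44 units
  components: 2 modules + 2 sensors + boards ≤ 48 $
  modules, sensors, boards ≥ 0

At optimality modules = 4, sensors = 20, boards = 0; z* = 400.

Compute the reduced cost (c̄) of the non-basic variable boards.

Check each constraint at x*: packaging 44/44 (tight); components 48/48 (tight).
From A_Bᵀ y = c: 1·y_packaging + 2·y_components = 10; 2·y_packaging + 2·y_components = 18.
This yields shadow prices y_packaging = 8, y_components = 1.
Reduced cost of boards: c₃ − yᵀa₃ = 30.5 − (8·4 + 1·1) = 30.5 − 33 = -2.5.

-2.5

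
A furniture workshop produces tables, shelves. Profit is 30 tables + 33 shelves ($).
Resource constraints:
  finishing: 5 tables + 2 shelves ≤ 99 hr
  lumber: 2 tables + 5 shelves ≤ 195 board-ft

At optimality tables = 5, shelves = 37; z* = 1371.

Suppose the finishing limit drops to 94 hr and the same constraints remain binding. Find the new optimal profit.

Both finishing and lumber are binding at x*.
Dual feasibility on the basic columns requires 5·y_finishing + 2·y_lumber = 30, 2·y_finishing + 5·y_lumber = 33.
This yields shadow prices y_finishing = 4, y_lumber = 5.
Δz = y_finishing·Δb = 4 × (-5) = -20, so new z* = 1371 − 20 = 1351.

1351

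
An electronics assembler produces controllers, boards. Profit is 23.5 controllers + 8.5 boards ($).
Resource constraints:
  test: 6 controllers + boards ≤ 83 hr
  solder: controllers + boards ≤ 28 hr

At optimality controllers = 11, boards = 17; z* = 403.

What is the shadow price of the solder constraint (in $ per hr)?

5.5

Check each constraint at x*: test 83/83 (tight); solder 28/28 (tight).
From A_Bᵀ y = c: 6·y_test + 1·y_solder = 23.5; 1·y_test + 1·y_solder = 8.5.
This yields shadow prices y_test = 3, y_solder = 5.5.
Shadow price of solder = 5.5.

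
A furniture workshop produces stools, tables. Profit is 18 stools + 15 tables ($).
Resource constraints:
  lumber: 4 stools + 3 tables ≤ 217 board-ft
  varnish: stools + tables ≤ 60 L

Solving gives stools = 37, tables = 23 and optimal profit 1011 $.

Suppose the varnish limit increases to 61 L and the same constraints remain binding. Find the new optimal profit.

Check each constraint at x*: lumber 217/217 (tight); varnish 60/60 (tight).
The binding rows give the dual system: 4·y_lumber + 1·y_varnish = 18 and 3·y_lumber + 1·y_varnish = 15.
This yields shadow prices y_lumber = 3, y_varnish = 6.
Δz = y_varnish·Δb = 6 × (1) = 6, so new z* = 1011 + 6 = 1017.

1017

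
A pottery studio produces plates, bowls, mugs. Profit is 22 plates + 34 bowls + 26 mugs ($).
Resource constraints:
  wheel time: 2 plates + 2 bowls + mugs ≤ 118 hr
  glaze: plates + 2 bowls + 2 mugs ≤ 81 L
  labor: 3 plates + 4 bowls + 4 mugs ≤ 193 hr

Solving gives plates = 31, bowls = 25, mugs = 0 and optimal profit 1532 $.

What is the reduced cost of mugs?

-8

Check each constraint at x*: wheel time 112/118 (slack 6); glaze 81/81 (tight); labor 193/193 (tight).
Since wheel time is not tight, its dual is 0.
Dual feasibility on the basic columns requires 1·y_glaze + 3·y_labor = 22, 2·y_glaze + 4·y_labor = 34.
→ y_glaze = 7 and y_labor = 5.
Reduced cost of mugs: c₃ − yᵀa₃ = 26 − (7·2 + 5·4) = 26 − 34 = -8.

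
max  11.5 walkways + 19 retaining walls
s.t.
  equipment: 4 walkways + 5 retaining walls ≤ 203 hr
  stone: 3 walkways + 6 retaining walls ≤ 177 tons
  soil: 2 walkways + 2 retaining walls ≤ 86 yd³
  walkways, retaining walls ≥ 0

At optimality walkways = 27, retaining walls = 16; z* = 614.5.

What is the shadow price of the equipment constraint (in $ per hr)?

0

Check each constraint at x*: equipment 188/203 (slack 15); stone 177/177 (tight); soil 86/86 (tight).
Since equipment is not tight, its dual is 0.
Dual feasibility on the basic columns requires 3·y_stone + 2·y_soil = 11.5, 6·y_stone + 2·y_soil = 19.
This yields shadow prices y_stone = 2.5, y_soil = 2.
Shadow price of equipment = 0.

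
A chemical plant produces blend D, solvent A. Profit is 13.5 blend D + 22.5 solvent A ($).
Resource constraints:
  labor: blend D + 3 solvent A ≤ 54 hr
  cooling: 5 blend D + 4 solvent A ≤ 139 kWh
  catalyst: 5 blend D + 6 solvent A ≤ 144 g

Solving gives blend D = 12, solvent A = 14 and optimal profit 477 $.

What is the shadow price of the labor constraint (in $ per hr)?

At the optimum: labor uses 54 of 54 (binding); cooling uses 116 of 139 (slack = 23); catalyst uses 144 of 144 (binding).
Since cooling is not tight, its dual is 0.
The binding rows give the dual system: 1·y_labor + 5·y_catalyst = 13.5 and 3·y_labor + 6·y_catalyst = 22.5.
→ y_labor = 3.5 and y_catalyst = 2.
Shadow price of labor = 3.5.

3.5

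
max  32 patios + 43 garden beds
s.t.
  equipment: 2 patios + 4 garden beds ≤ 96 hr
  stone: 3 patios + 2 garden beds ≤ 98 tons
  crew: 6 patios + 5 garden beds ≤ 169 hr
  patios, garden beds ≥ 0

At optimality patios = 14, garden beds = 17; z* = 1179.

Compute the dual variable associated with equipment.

At the optimum: equipment uses 96 of 96 (binding); stone uses 76 of 98 (slack = 22); crew uses 169 of 169 (binding).
By complementary slackness, y = 0 for the non-binding constraint.
The binding rows give the dual system: 2·y_equipment + 6·y_crew = 32 and 4·y_equipment + 5·y_crew = 43.
→ y_equipment = 7 and y_crew = 3.
Shadow price of equipment = 7.

7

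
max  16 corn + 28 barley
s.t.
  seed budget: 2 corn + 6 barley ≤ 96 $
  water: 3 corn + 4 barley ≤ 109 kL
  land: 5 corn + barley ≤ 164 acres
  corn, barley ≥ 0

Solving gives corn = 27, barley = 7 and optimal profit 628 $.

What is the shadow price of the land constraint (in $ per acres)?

At the optimum: seed budget uses 96 of 96 (binding); water uses 109 of 109 (binding); land uses 142 of 164 (slack = 22).
Since land is not tight, its dual is 0.
From A_Bᵀ y = c: 2·y_seed budget + 3·y_water = 16; 6·y_seed budget + 4·y_water = 28.
This yields shadow prices y_seed budget = 2, y_water = 4.
Shadow price of land = 0.

0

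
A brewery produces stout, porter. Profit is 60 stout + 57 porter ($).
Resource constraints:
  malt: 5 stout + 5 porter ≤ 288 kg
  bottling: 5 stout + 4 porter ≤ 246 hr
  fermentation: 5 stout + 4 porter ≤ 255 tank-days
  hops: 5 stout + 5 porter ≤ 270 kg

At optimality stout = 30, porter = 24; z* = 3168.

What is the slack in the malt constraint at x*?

malt used = 5·30 + 5·24 = 270; slack = 288 − 270 = 18.

18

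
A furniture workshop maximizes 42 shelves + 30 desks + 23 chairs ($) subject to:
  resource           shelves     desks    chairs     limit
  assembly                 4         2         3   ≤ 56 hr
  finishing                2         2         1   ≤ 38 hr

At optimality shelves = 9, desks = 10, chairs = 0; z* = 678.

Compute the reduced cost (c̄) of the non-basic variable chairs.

Both assembly and finishing are binding at x*.
Dual feasibility on the basic columns requires 4·y_assembly + 2·y_finishing = 42, 2·y_assembly + 2·y_finishing = 30.
Solving: y_assembly = 6, y_finishing = 9.
Reduced cost of chairs: c₃ − yᵀa₃ = 23 − (6·3 + 9·1) = 23 − 27 = -4.

-4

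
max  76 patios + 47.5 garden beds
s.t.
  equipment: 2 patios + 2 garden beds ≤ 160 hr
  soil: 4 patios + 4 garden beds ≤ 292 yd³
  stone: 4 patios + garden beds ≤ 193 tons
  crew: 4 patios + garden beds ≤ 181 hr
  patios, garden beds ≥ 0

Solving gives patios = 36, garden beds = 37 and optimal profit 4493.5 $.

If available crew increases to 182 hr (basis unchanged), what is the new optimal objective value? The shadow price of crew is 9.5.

Δb = 1, so new z* = 4493.5 + (9.5)·(1) = 4493.5 + 9.5 = 4503.

4503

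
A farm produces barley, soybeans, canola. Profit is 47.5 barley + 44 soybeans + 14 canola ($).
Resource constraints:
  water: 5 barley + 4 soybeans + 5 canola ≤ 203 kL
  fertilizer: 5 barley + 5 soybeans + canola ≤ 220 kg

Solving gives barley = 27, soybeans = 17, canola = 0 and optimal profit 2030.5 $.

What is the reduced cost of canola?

-9.5

At the optimum: water uses 203 of 203 (binding); fertilizer uses 220 of 220 (binding).
Dual feasibility on the basic columns requires 5·y_water + 5·y_fertilizer = 47.5, 4·y_water + 5·y_fertilizer = 44.
Solving: y_water = 3.5, y_fertilizer = 6.
Reduced cost of canola: c₃ − yᵀa₃ = 14 − (3.5·5 + 6·1) = 14 − 23.5 = -9.5.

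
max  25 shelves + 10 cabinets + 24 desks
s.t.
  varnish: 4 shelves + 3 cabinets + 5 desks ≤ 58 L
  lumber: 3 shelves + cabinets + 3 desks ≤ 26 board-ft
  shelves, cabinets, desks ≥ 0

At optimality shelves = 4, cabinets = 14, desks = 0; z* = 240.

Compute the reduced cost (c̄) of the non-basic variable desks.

-2

At the optimum: varnish uses 58 of 58 (binding); lumber uses 26 of 26 (binding).
Dual feasibility on the basic columns requires 4·y_varnish + 3·y_lumber = 25, 3·y_varnish + 1·y_lumber = 10.
→ y_varnish = 1 and y_lumber = 7.
Reduced cost of desks: c₃ − yᵀa₃ = 24 − (1·5 + 7·3) = 24 − 26 = -2.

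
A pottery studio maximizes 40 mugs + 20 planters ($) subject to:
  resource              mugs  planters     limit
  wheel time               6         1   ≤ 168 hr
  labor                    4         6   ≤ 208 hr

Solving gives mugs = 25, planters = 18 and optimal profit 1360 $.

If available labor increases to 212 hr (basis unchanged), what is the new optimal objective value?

1370

Both wheel time and labor are binding at x*.
From A_Bᵀ y = c: 6·y_wheel time + 4·y_labor = 40; 1·y_wheel time + 6·y_labor = 20.
Solving: y_wheel time = 5, y_labor = 2.5.
Δz = y_labor·Δb = 2.5 × (4) = 10, so new z* = 1360 + 10 = 1370.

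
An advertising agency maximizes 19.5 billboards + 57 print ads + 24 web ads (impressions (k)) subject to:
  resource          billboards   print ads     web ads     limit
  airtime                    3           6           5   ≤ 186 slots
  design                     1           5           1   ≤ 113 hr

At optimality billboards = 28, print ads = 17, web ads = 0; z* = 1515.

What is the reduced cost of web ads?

-4.5

Check each constraint at x*: airtime 186/186 (tight); design 113/113 (tight).
From A_Bᵀ y = c: 3·y_airtime + 1·y_design = 19.5; 6·y_airtime + 5·y_design = 57.
This yields shadow prices y_airtime = 4.5, y_design = 6.
Reduced cost of web ads: c₃ − yᵀa₃ = 24 − (4.5·5 + 6·1) = 24 − 28.5 = -4.5.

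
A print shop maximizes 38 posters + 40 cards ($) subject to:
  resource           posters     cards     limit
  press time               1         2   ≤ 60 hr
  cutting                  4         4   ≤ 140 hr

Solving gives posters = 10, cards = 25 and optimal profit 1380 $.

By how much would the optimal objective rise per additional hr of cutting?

Check each constraint at x*: press time 60/60 (tight); cutting 140/140 (tight).
From A_Bᵀ y = c: 1·y_press time + 4·y_cutting = 38; 2·y_press time + 4·y_cutting = 40.
This yields shadow prices y_press time = 2, y_cutting = 9.
Shadow price of cutting = 9.

9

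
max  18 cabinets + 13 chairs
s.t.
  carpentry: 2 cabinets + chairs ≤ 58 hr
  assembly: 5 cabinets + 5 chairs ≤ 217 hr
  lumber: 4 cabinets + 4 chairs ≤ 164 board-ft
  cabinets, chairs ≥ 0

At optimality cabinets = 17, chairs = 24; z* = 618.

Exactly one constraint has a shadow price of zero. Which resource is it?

assembly

carpentry: 58/58 (binding)
assembly: 205/217 (slack 12)
lumber: 164/164 (binding)
By complementary slackness, a constraint with positive slack has shadow price 0 → assembly.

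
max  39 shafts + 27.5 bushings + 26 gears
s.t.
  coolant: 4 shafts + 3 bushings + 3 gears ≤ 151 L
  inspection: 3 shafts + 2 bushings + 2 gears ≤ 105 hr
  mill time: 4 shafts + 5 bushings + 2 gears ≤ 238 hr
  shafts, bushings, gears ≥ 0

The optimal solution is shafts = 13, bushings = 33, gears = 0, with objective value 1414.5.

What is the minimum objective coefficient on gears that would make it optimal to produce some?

Check each constraint at x*: coolant 151/151 (tight); inspection 105/105 (tight); mill time 217/238 (slack 21).
Slack constraints have shadow price 0 (complementary slackness).
From A_Bᵀ y = c: 4·y_coolant + 3·y_inspection = 39; 3·y_coolant + 2·y_inspection = 27.5.
This yields shadow prices y_coolant = 4.5, y_inspection = 7.
gears enters the basis when its profit ≥ yᵀa₃ = 4.5·3 + 7·2 = 27.5.

27.5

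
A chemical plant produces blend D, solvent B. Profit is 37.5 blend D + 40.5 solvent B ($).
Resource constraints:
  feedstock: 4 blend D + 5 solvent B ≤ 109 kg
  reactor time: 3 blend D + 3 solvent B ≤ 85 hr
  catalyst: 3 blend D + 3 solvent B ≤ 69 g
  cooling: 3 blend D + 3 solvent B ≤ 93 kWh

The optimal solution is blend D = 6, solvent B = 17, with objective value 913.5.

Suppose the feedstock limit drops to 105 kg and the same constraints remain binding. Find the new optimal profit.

At the optimum: feedstock uses 109 of 109 (binding); reactor time uses 69 of 85 (slack = 16); catalyst uses 69 of 69 (binding); cooling uses 69 of 93 (slack = 24).
Slack constraints have shadow price 0 (complementary slackness).
The binding rows give the dual system: 4·y_feedstock + 3·y_catalyst = 37.5 and 5·y_feedstock + 3·y_catalyst = 40.5.
Solving: y_feedstock = 3, y_catalyst = 8.5.
Δz = y_feedstock·Δb = 3 × (-4) = -12, so new z* = 913.5 − 12 = 901.5.

901.5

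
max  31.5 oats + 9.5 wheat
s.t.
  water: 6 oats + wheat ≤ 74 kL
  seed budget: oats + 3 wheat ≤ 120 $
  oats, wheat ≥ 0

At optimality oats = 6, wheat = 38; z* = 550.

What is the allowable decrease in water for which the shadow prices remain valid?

34

Binding constraints: water, seed budget. The basis is B = [[6,1],[1,3]] with det 17.
Per unit decrease in water, x* moves by d = (-0.1765, 0.0588).
The basis stays optimal until oats reaches 0; allowable decrease = 34 kL.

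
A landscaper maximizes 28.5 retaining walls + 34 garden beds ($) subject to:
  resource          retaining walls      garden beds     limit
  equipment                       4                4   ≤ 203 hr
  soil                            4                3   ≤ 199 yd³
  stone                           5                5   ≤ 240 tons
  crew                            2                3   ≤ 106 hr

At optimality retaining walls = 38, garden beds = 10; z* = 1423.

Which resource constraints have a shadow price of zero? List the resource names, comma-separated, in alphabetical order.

equipment, soil

equipment: 192/203 (slack 11)
soil: 182/199 (slack 17)
stone: 240/240 (binding)
crew: 106/106 (binding)
By complementary slackness, a constraint with positive slack has shadow price 0 → equipment, soil.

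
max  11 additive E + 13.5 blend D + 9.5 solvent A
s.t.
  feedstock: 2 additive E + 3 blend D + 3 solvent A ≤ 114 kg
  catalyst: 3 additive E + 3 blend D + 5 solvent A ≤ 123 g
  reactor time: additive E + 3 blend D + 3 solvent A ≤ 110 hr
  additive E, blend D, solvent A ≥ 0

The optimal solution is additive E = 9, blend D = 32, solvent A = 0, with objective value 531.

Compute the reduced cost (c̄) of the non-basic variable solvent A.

Check each constraint at x*: feedstock 114/114 (tight); catalyst 123/123 (tight); reactor time 105/110 (slack 5).
Slack constraints have shadow price 0 (complementary slackness).
From A_Bᵀ y = c: 2·y_feedstock + 3·y_catalyst = 11; 3·y_feedstock + 3·y_catalyst = 13.5.
→ y_feedstock = 2.5 and y_catalyst = 2.
Reduced cost of solvent A: c₃ − yᵀa₃ = 9.5 − (2.5·3 + 2·5) = 9.5 − 17.5 = -8.

-8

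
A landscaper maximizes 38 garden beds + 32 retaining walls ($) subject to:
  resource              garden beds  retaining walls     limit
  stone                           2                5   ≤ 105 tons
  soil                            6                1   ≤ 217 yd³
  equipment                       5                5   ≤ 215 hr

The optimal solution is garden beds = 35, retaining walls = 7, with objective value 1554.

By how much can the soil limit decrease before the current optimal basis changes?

Binding constraints: stone, soil. The basis is B = [[2,5],[6,1]] with det -28.
Per unit decrease in soil, x* moves by d = (-0.1786, 0.0714).
The basis stays optimal until garden beds reaches 0; allowable decrease = 196 yd³.

196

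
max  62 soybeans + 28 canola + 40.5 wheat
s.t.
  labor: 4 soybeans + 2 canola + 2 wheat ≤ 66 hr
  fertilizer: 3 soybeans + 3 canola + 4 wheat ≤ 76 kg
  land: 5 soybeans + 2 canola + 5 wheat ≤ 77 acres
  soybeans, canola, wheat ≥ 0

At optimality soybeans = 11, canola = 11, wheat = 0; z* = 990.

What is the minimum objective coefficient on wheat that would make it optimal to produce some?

46

Binding: labor and land. Non-binding: fertilizer (10 unused).
Since fertilizer is not tight, its dual is 0.
The binding rows give the dual system: 4·y_labor + 5·y_land = 62 and 2·y_labor + 2·y_land = 28.
This yields shadow prices y_labor = 8, y_land = 6.
wheat enters the basis when its profit ≥ yᵀa₃ = 8·2 + 6·5 = 46.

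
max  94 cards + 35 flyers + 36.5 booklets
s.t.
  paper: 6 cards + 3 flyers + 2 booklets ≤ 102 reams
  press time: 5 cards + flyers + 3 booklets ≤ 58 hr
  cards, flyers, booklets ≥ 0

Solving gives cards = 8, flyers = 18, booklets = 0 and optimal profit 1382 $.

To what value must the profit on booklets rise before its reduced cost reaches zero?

Check each constraint at x*: paper 102/102 (tight); press time 58/58 (tight).
Dual feasibility on the basic columns requires 6·y_paper + 5·y_press time = 94, 3·y_paper + 1·y_press time = 35.
Solving: y_paper = 9, y_press time = 8.
booklets enters the basis when its profit ≥ yᵀa₃ = 9·2 + 8·3 = 42.

42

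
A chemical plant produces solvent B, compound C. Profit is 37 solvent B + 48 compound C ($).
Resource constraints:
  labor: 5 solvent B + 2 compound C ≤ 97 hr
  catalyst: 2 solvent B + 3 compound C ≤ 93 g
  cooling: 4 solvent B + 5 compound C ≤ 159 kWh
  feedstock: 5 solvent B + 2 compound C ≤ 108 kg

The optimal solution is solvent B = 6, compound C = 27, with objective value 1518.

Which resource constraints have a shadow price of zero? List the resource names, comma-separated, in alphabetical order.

feedstock, labor

labor: 84/97 (slack 13)
catalyst: 93/93 (binding)
cooling: 159/159 (binding)
feedstock: 84/108 (slack 24)
By complementary slackness, a constraint with positive slack has shadow price 0 → feedstock, labor.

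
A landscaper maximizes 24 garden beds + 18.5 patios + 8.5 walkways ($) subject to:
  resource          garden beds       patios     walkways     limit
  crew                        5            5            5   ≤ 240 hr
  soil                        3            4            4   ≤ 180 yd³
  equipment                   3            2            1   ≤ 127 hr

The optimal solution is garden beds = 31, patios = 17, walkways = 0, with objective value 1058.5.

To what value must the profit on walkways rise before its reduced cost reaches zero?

Binding: crew and equipment. Non-binding: soil (19 unused).
By complementary slackness, y = 0 for the non-binding constraint.
The binding rows give the dual system: 5·y_crew + 3·y_equipment = 24 and 5·y_crew + 2·y_equipment = 18.5.
Solving: y_crew = 1.5, y_equipment = 5.5.
walkways enters the basis when its profit ≥ yᵀa₃ = 1.5·5 + 5.5·1 = 13.

13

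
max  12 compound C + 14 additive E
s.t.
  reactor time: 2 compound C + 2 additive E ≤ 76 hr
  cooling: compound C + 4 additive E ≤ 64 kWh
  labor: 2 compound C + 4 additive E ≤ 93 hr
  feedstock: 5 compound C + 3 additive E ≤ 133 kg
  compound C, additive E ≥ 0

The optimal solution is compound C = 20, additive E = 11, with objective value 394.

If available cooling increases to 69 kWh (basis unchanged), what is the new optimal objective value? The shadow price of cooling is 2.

Δb = 5, so new z* = 394 + (2)·(5) = 394 + 10 = 404.

404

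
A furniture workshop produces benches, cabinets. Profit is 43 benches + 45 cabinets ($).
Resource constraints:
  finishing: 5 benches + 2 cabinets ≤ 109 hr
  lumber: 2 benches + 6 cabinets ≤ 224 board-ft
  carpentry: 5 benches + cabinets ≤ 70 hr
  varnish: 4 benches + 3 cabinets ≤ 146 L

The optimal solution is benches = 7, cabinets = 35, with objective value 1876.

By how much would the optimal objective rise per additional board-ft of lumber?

At the optimum: finishing uses 105 of 109 (slack = 4); lumber uses 224 of 224 (binding); carpentry uses 70 of 70 (binding); varnish uses 133 of 146 (slack = 13).
By complementary slackness, y = 0 for the non-binding constraints.
The binding rows give the dual system: 2·y_lumber + 5·y_carpentry = 43 and 6·y_lumber + 1·y_carpentry = 45.
Solving: y_lumber = 6.5, y_carpentry = 6.
Shadow price of lumber = 6.5.

6.5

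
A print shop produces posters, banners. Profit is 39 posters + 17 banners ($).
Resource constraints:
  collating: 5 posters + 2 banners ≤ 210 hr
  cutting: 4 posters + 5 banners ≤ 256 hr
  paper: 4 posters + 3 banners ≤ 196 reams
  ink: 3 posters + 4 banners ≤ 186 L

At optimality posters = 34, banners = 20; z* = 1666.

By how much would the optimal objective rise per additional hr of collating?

Binding: collating and paper. Non-binding: cutting (20 unused), ink (4 unused).
By complementary slackness, y = 0 for the non-binding constraints.
The binding rows give the dual system: 5·y_collating + 4·y_paper = 39 and 2·y_collating + 3·y_paper = 17.
Solving: y_collating = 7, y_paper = 1.
Shadow price of collating = 7.

7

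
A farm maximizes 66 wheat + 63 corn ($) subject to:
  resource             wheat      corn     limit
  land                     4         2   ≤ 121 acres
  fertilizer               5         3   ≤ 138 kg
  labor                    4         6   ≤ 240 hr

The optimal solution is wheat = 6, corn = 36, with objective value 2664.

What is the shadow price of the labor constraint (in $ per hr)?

Check each constraint at x*: land 96/121 (slack 25); fertilizer 138/138 (tight); labor 240/240 (tight).
Since land is not tight, its dual is 0.
From A_Bᵀ y = c: 5·y_fertilizer + 4·y_labor = 66; 3·y_fertilizer + 6·y_labor = 63.
→ y_fertilizer = 8 and y_labor = 6.5.
Shadow price of labor = 6.5.

6.5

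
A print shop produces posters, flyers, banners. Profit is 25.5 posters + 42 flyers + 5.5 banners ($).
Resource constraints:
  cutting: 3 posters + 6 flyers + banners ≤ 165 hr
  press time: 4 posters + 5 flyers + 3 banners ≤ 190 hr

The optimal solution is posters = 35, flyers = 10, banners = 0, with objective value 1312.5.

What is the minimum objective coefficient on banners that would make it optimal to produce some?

13.5

At the optimum: cutting uses 165 of 165 (binding); press time uses 190 of 190 (binding).
From A_Bᵀ y = c: 3·y_cutting + 4·y_press time = 25.5; 6·y_cutting + 5·y_press time = 42.
Solving: y_cutting = 4.5, y_press time = 3.
banners enters the basis when its profit ≥ yᵀa₃ = 4.5·1 + 3·3 = 13.5.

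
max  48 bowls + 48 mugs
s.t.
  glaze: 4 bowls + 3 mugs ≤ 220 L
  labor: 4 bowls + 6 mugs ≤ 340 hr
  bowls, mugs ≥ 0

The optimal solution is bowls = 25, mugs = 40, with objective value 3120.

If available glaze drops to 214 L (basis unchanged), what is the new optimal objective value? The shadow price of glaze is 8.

3072

Δb = -6, so new z* = 3120 + (8)·(-6) = 3120 − 48 = 3072.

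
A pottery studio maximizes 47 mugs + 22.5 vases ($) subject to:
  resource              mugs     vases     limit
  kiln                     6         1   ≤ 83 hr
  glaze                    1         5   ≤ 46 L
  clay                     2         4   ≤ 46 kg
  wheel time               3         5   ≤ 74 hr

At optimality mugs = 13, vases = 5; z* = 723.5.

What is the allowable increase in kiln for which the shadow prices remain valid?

Binding constraints: kiln, clay. The basis is B = [[6,1],[2,4]] with det 22.
Per unit increase in kiln, x* moves by d = (0.1818, -0.0909).
The basis stays optimal until vases reaches 0; allowable increase = 55 hr.

55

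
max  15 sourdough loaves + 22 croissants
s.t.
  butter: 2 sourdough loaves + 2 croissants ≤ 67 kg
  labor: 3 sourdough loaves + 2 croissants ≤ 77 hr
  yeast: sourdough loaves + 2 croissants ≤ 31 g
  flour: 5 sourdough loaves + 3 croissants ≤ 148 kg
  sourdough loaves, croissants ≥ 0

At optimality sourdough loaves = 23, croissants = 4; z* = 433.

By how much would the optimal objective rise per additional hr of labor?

2

Binding: labor and yeast. Non-binding: butter (13 unused), flour (21 unused).
Slack constraints have shadow price 0 (complementary slackness).
The binding rows give the dual system: 3·y_labor + 1·y_yeast = 15 and 2·y_labor + 2·y_yeast = 22.
Solving: y_labor = 2, y_yeast = 9.
Shadow price of labor = 2.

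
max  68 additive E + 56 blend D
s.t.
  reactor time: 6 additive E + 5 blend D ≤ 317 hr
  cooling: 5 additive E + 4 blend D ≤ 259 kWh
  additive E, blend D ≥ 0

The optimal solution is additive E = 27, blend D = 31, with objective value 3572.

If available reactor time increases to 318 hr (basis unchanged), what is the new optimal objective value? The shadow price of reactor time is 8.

Δb = 1, so new z* = 3572 + (8)·(1) = 3572 + 8 = 3580.

3580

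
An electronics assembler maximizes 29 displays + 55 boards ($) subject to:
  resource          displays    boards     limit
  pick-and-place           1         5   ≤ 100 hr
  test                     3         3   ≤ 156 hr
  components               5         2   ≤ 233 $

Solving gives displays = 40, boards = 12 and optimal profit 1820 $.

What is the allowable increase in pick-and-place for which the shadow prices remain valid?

160

Binding constraints: pick-and-place, test. The basis is B = [[1,5],[3,3]] with det -12.
Per unit increase in pick-and-place, x* moves by d = (-0.25, 0.25).
The basis stays optimal until displays reaches 0; allowable increase = 160 hr.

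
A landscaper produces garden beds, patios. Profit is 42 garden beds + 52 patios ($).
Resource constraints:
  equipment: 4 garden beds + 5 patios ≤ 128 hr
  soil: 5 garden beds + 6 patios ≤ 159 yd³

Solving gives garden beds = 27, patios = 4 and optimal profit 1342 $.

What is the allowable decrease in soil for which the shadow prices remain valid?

5.4

Binding constraints: equipment, soil. The basis is B = [[4,5],[5,6]] with det -1.
Per unit decrease in soil, x* moves by d = (-5, 4).
The basis stays optimal until garden beds reaches 0; allowable decrease = 5.4 yd³.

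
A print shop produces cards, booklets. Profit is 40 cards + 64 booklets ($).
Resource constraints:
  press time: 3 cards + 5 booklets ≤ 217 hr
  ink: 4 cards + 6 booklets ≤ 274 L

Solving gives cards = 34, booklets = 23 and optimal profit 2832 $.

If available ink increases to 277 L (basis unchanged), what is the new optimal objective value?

2844

Both press time and ink are binding at x*.
From A_Bᵀ y = c: 3·y_press time + 4·y_ink = 40; 5·y_press time + 6·y_ink = 64.
This yields shadow prices y_press time = 8, y_ink = 4.
Δz = y_ink·Δb = 4 × (3) = 12, so new z* = 2832 + 12 = 2844.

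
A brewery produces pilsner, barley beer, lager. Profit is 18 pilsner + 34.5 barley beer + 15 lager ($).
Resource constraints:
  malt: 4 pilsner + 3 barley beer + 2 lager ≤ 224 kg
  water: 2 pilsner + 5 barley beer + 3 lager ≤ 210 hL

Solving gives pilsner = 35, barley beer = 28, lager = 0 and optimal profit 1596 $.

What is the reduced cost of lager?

Check each constraint at x*: malt 224/224 (tight); water 210/210 (tight).
From A_Bᵀ y = c: 4·y_malt + 2·y_water = 18; 3·y_malt + 5·y_water = 34.5.
Solving: y_malt = 1.5, y_water = 6.
Reduced cost of lager: c₃ − yᵀa₃ = 15 − (1.5·2 + 6·3) = 15 − 21 = -6.

-6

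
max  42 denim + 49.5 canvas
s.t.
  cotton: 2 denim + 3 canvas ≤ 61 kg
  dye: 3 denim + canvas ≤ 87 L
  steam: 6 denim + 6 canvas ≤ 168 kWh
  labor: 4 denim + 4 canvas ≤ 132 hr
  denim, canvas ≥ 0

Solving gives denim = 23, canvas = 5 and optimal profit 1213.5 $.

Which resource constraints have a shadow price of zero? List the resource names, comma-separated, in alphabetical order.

dye, labor

cotton: 61/61 (binding)
dye: 74/87 (slack 13)
steam: 168/168 (binding)
labor: 112/132 (slack 20)
By complementary slackness, a constraint with positive slack has shadow price 0 → dye, labor.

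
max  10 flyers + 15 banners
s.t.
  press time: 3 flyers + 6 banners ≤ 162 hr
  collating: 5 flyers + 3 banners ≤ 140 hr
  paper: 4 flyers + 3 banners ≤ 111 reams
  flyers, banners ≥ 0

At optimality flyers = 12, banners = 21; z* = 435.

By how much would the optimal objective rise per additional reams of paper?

Check each constraint at x*: press time 162/162 (tight); collating 123/140 (slack 17); paper 111/111 (tight).
By complementary slackness, y = 0 for the non-binding constraint.
From A_Bᵀ y = c: 3·y_press time + 4·y_paper = 10; 6·y_press time + 3·y_paper = 15.
This yields shadow prices y_press time = 2, y_paper = 1.
Shadow price of paper = 1.

1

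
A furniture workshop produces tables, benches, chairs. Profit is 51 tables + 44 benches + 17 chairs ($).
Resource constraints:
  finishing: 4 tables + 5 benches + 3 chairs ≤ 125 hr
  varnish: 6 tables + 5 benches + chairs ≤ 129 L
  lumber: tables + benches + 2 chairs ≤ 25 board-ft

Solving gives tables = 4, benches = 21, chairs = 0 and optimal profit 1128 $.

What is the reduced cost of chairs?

Check each constraint at x*: finishing 121/125 (slack 4); varnish 129/129 (tight); lumber 25/25 (tight).
By complementary slackness, y = 0 for the non-binding constraint.
Dual feasibility on the basic columns requires 6·y_varnish + 1·y_lumber = 51, 5·y_varnish + 1·y_lumber = 44.
→ y_varnish = 7 and y_lumber = 9.
Reduced cost of chairs: c₃ − yᵀa₃ = 17 − (7·1 + 9·2) = 17 − 25 = -8.

-8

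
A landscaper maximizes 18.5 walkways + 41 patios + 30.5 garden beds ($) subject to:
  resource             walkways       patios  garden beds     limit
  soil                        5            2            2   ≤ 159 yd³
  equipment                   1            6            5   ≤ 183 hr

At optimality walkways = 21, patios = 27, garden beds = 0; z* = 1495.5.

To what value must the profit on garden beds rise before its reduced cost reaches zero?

Check each constraint at x*: soil 159/159 (tight); equipment 183/183 (tight).
The binding rows give the dual system: 5·y_soil + 1·y_equipment = 18.5 and 2·y_soil + 6·y_equipment = 41.
Solving: y_soil = 2.5, y_equipment = 6.
garden beds enters the basis when its profit ≥ yᵀa₃ = 2.5·2 + 6·5 = 35.

35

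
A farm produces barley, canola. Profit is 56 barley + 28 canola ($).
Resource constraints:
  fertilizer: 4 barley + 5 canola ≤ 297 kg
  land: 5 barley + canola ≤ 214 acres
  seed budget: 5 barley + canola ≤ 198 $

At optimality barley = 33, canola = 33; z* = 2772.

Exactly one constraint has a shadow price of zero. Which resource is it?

land

fertilizer: 297/297 (binding)
land: 198/214 (slack 16)
seed budget: 198/198 (binding)
By complementary slackness, a constraint with positive slack has shadow price 0 → land.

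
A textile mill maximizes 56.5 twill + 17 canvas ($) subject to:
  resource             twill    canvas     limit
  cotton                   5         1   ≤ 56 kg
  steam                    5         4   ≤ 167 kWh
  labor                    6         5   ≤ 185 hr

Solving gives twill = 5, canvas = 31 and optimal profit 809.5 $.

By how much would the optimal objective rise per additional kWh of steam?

0

Binding: cotton and labor. Non-binding: steam (18 unused).
Slack constraints have shadow price 0 (complementary slackness).
The binding rows give the dual system: 5·y_cotton + 6·y_labor = 56.5 and 1·y_cotton + 5·y_labor = 17.
→ y_cotton = 9.5 and y_labor = 1.5.
Shadow price of steam = 0.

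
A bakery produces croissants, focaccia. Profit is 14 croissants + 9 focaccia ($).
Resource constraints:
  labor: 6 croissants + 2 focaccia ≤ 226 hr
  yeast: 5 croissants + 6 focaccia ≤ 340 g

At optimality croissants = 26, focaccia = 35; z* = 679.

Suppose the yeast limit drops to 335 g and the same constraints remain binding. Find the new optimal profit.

At the optimum: labor uses 226 of 226 (binding); yeast uses 340 of 340 (binding).
The binding rows give the dual system: 6·y_labor + 5·y_yeast = 14 and 2·y_labor + 6·y_yeast = 9.
Solving: y_labor = 1.5, y_yeast = 1.
Δz = y_yeast·Δb = 1 × (-5) = -5, so new z* = 679 − 5 = 674.

674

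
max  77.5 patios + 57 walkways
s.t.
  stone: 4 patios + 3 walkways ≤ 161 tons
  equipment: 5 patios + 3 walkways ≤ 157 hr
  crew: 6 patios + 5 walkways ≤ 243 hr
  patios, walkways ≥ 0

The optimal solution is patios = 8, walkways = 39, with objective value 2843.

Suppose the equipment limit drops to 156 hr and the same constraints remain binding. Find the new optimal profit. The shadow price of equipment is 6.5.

Δb = -1, so new z* = 2843 + (6.5)·(-1) = 2843 − 6.5 = 2836.5.

2836.5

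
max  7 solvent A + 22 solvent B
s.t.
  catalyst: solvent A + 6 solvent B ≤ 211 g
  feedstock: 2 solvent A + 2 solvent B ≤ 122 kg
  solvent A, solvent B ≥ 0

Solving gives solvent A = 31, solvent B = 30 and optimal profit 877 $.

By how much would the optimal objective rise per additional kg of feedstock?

2

At the optimum: catalyst uses 211 of 211 (binding); feedstock uses 122 of 122 (binding).
From A_Bᵀ y = c: 1·y_catalyst + 2·y_feedstock = 7; 6·y_catalyst + 2·y_feedstock = 22.
Solving: y_catalyst = 3, y_feedstock = 2.
Shadow price of feedstock = 2.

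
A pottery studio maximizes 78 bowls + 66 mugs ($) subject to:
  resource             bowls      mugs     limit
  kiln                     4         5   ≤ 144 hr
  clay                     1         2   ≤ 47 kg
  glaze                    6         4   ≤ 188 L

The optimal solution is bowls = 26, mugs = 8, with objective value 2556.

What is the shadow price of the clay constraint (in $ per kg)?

0

Binding: kiln and glaze. Non-binding: clay (5 unused).
Since clay is not tight, its dual is 0.
Dual feasibility on the basic columns requires 4·y_kiln + 6·y_glaze = 78, 5·y_kiln + 4·y_glaze = 66.
Solving: y_kiln = 6, y_glaze = 9.
Shadow price of clay = 0.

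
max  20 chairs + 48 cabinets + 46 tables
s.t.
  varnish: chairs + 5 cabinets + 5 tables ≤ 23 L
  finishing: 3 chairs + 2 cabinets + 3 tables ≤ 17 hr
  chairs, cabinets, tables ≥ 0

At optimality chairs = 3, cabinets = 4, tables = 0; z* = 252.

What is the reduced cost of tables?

-6

At the optimum: varnish uses 23 of 23 (binding); finishing uses 17 of 17 (binding).
Dual feasibility on the basic columns requires 1·y_varnish + 3·y_finishing = 20, 5·y_varnish + 2·y_finishing = 48.
→ y_varnish = 8 and y_finishing = 4.
Reduced cost of tables: c₃ − yᵀa₃ = 46 − (8·5 + 4·3) = 46 − 52 = -6.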